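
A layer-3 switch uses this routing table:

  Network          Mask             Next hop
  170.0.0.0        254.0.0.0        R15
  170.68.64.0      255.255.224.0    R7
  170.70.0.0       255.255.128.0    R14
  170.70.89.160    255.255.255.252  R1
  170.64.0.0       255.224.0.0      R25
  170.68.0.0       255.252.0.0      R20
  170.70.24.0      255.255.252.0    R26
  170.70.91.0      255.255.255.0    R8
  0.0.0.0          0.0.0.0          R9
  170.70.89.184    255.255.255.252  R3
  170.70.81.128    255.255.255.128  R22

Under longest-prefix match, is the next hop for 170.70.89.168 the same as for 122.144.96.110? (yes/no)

170.70.89.168: longest match 170.70.0.0/17 -> R14
122.144.96.110: longest match 0.0.0.0/0 -> R9

no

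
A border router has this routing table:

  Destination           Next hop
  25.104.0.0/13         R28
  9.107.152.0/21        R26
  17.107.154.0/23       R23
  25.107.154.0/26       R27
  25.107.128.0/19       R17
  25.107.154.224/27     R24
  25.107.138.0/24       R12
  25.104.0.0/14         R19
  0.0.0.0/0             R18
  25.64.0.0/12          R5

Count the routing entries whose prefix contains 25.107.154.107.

4

Prefixes containing 25.107.154.107:
  0.0.0.0/0 (default, matches everything)
  25.104.0.0/13 (25.104.0.0 - 25.111.255.255)
  25.104.0.0/14 (25.104.0.0 - 25.107.255.255)
  25.107.128.0/19 (25.107.128.0 - 25.107.159.255)
Total matching entries: 4.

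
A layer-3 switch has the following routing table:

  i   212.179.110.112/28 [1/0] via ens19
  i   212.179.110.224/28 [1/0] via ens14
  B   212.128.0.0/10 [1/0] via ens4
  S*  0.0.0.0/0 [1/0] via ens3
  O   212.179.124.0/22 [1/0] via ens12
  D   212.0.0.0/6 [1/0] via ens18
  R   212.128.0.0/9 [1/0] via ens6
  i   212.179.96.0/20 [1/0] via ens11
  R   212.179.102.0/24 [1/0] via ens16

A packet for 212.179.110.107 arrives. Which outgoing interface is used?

Routes whose prefix contains 212.179.110.107:
  0.0.0.0/0 (default, matches everything) -> ens3
  212.0.0.0/6 (212.0.0.0 - 215.255.255.255) -> ens18
  212.128.0.0/9 (212.128.0.0 - 212.255.255.255) -> ens6
  212.128.0.0/10 (212.128.0.0 - 212.191.255.255) -> ens4
  212.179.96.0/20 (212.179.96.0 - 212.179.111.255) -> ens11
More-specific entries that do NOT match:
  212.179.110.112/28 (212.179.110.112 - 212.179.110.127) does not contain 212.179.110.107
  212.179.110.224/28 (212.179.110.224 - 212.179.110.239) does not contain 212.179.110.107
  212.179.102.0/24 (212.179.102.0 - 212.179.102.255) does not contain 212.179.110.107
  212.179.124.0/22 (212.179.124.0 - 212.179.127.255) does not contain 212.179.110.107
Longest matching prefix is /20 -> interface ens11.

ens11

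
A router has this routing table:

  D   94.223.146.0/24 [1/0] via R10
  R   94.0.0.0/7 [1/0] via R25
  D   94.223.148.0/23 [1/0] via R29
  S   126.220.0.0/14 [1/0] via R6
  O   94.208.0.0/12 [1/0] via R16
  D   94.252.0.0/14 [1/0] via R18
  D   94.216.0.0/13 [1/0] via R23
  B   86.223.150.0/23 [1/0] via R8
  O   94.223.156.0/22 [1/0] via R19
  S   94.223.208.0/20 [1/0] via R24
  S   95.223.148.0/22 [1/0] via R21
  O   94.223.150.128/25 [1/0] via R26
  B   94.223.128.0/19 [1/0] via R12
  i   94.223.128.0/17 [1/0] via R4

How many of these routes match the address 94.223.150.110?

Prefixes containing 94.223.150.110:
  94.0.0.0/7 (94.0.0.0 - 95.255.255.255)
  94.208.0.0/12 (94.208.0.0 - 94.223.255.255)
  94.216.0.0/13 (94.216.0.0 - 94.223.255.255)
  94.223.128.0/17 (94.223.128.0 - 94.223.255.255)
  94.223.128.0/19 (94.223.128.0 - 94.223.159.255)
Total matching entries: 5.

5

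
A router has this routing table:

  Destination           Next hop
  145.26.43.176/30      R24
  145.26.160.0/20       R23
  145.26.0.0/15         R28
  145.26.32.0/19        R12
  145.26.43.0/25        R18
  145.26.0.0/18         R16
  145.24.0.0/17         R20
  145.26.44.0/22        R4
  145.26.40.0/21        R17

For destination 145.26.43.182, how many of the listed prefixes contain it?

4

Prefixes containing 145.26.43.182:
  145.26.0.0/15 (145.26.0.0 - 145.27.255.255)
  145.26.0.0/18 (145.26.0.0 - 145.26.63.255)
  145.26.32.0/19 (145.26.32.0 - 145.26.63.255)
  145.26.40.0/21 (145.26.40.0 - 145.26.47.255)
Total matching entries: 4.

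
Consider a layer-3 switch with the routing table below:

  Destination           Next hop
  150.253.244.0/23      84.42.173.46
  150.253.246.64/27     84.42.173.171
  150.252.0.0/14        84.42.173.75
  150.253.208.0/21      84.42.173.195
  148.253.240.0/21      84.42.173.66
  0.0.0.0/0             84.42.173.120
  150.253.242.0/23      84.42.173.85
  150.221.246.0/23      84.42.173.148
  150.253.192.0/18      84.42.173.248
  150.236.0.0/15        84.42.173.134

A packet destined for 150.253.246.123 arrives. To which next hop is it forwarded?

84.42.173.248

Routes whose prefix contains 150.253.246.123:
  0.0.0.0/0 (default, matches everything) -> 84.42.173.120
  150.252.0.0/14 (150.252.0.0 - 150.255.255.255) -> 84.42.173.75
  150.253.192.0/18 (150.253.192.0 - 150.253.255.255) -> 84.42.173.248
More-specific entries that do NOT match:
  150.253.246.64/27 (150.253.246.64 - 150.253.246.95) does not contain 150.253.246.123
  150.253.244.0/23 (150.253.244.0 - 150.253.245.255) does not contain 150.253.246.123
  150.253.242.0/23 (150.253.242.0 - 150.253.243.255) does not contain 150.253.246.123
  150.221.246.0/23 (150.221.246.0 - 150.221.247.255) does not contain 150.253.246.123
  150.253.208.0/21 (150.253.208.0 - 150.253.215.255) does not contain 150.253.246.123
  148.253.240.0/21 (148.253.240.0 - 148.253.247.255) does not contain 150.253.246.123
Longest matching prefix is /18 -> next hop 84.42.173.248.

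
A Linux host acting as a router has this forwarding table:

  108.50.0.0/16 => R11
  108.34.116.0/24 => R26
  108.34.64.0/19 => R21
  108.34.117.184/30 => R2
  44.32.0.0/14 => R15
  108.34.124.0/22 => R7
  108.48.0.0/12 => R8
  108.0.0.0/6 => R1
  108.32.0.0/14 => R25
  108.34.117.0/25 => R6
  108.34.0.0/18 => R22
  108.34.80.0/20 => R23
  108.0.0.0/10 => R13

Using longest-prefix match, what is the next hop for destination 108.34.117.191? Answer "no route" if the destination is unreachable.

R25

Routes whose prefix contains 108.34.117.191:
  108.0.0.0/6 (108.0.0.0 - 111.255.255.255) -> R1
  108.0.0.0/10 (108.0.0.0 - 108.63.255.255) -> R13
  108.32.0.0/14 (108.32.0.0 - 108.35.255.255) -> R25
More-specific entries that do NOT match:
  108.34.117.184/30 (108.34.117.184 - 108.34.117.187) does not contain 108.34.117.191
  108.34.117.0/25 (108.34.117.0 - 108.34.117.127) does not contain 108.34.117.191
  108.34.116.0/24 (108.34.116.0 - 108.34.116.255) does not contain 108.34.117.191
  108.34.124.0/22 (108.34.124.0 - 108.34.127.255) does not contain 108.34.117.191
  108.34.80.0/20 (108.34.80.0 - 108.34.95.255) does not contain 108.34.117.191
  108.34.64.0/19 (108.34.64.0 - 108.34.95.255) does not contain 108.34.117.191
  108.34.0.0/18 (108.34.0.0 - 108.34.63.255) does not contain 108.34.117.191
  108.50.0.0/16 (108.50.0.0 - 108.50.255.255) does not contain 108.34.117.191
Longest matching prefix is /14 -> next hop R25.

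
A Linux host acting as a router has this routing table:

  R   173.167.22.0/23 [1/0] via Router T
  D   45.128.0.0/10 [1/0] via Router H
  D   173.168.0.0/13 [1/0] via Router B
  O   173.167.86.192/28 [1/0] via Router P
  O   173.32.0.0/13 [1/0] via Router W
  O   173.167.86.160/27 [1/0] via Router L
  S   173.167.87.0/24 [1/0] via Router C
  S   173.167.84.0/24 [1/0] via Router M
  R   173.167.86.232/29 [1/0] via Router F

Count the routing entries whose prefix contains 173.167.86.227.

No listed prefix contains 173.167.86.227.
Total matching entries: 0.

0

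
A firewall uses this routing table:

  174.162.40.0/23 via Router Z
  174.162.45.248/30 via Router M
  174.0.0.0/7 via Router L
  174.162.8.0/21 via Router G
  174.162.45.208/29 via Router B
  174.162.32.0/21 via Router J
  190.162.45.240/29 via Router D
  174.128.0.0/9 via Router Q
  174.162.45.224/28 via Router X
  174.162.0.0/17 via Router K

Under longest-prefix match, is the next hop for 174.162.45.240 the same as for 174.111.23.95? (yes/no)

no

174.162.45.240: longest match 174.162.0.0/17 -> Router K
174.111.23.95: longest match 174.0.0.0/7 -> Router L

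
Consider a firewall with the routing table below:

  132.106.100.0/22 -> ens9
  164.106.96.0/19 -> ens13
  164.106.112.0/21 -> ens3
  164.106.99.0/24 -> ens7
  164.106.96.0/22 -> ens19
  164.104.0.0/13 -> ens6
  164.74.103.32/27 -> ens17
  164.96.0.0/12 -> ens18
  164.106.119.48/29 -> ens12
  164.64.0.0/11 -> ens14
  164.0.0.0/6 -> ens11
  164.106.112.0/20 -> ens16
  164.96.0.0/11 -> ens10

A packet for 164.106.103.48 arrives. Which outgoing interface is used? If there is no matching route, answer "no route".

ens13

Routes whose prefix contains 164.106.103.48:
  164.0.0.0/6 (164.0.0.0 - 167.255.255.255) -> ens11
  164.96.0.0/11 (164.96.0.0 - 164.127.255.255) -> ens10
  164.96.0.0/12 (164.96.0.0 - 164.111.255.255) -> ens18
  164.104.0.0/13 (164.104.0.0 - 164.111.255.255) -> ens6
  164.106.96.0/19 (164.106.96.0 - 164.106.127.255) -> ens13
More-specific entries that do NOT match:
  164.106.119.48/29 (164.106.119.48 - 164.106.119.55) does not contain 164.106.103.48
  164.74.103.32/27 (164.74.103.32 - 164.74.103.63) does not contain 164.106.103.48
  164.106.99.0/24 (164.106.99.0 - 164.106.99.255) does not contain 164.106.103.48
  132.106.100.0/22 (132.106.100.0 - 132.106.103.255) does not contain 164.106.103.48
  164.106.96.0/22 (164.106.96.0 - 164.106.99.255) does not contain 164.106.103.48
  164.106.112.0/21 (164.106.112.0 - 164.106.119.255) does not contain 164.106.103.48
  164.106.112.0/20 (164.106.112.0 - 164.106.127.255) does not contain 164.106.103.48
Longest matching prefix is /19 -> interface ens13.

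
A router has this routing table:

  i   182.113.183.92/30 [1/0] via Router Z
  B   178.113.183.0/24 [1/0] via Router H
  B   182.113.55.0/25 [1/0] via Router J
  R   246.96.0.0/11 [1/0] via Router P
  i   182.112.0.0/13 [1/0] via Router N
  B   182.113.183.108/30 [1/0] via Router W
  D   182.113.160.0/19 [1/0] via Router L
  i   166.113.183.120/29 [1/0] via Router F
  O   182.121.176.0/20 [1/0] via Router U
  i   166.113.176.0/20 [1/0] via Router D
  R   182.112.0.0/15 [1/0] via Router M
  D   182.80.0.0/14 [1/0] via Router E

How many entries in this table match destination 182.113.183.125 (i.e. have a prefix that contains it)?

3

Prefixes containing 182.113.183.125:
  182.112.0.0/13 (182.112.0.0 - 182.119.255.255)
  182.112.0.0/15 (182.112.0.0 - 182.113.255.255)
  182.113.160.0/19 (182.113.160.0 - 182.113.191.255)
Total matching entries: 3.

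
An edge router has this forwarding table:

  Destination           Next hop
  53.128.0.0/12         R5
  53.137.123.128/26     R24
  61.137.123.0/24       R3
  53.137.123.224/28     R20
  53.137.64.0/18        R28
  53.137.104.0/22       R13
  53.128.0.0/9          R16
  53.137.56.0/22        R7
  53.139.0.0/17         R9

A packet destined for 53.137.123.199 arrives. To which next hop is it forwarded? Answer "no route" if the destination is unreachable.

R28

Routes whose prefix contains 53.137.123.199:
  53.128.0.0/9 (53.128.0.0 - 53.255.255.255) -> R16
  53.128.0.0/12 (53.128.0.0 - 53.143.255.255) -> R5
  53.137.64.0/18 (53.137.64.0 - 53.137.127.255) -> R28
More-specific entries that do NOT match:
  53.137.123.224/28 (53.137.123.224 - 53.137.123.239) does not contain 53.137.123.199
  53.137.123.128/26 (53.137.123.128 - 53.137.123.191) does not contain 53.137.123.199
  61.137.123.0/24 (61.137.123.0 - 61.137.123.255) does not contain 53.137.123.199
  53.137.104.0/22 (53.137.104.0 - 53.137.107.255) does not contain 53.137.123.199
  53.137.56.0/22 (53.137.56.0 - 53.137.59.255) does not contain 53.137.123.199
Longest matching prefix is /18 -> next hop R28.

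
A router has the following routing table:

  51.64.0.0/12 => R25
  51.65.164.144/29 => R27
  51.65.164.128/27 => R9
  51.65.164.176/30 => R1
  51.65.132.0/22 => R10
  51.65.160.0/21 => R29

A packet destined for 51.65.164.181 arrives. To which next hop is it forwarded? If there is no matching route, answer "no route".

R29

Routes whose prefix contains 51.65.164.181:
  51.64.0.0/12 (51.64.0.0 - 51.79.255.255) -> R25
  51.65.160.0/21 (51.65.160.0 - 51.65.167.255) -> R29
More-specific entries that do NOT match:
  51.65.164.176/30 (51.65.164.176 - 51.65.164.179) does not contain 51.65.164.181
  51.65.164.144/29 (51.65.164.144 - 51.65.164.151) does not contain 51.65.164.181
  51.65.164.128/27 (51.65.164.128 - 51.65.164.159) does not contain 51.65.164.181
  51.65.132.0/22 (51.65.132.0 - 51.65.135.255) does not contain 51.65.164.181
Longest matching prefix is /21 -> next hop R29.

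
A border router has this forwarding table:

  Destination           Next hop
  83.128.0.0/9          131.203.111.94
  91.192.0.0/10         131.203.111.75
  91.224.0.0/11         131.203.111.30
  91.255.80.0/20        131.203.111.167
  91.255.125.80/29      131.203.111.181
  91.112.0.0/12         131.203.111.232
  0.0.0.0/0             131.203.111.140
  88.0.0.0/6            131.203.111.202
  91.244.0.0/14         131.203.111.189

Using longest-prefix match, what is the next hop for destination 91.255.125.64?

Routes whose prefix contains 91.255.125.64:
  0.0.0.0/0 (default, matches everything) -> 131.203.111.140
  88.0.0.0/6 (88.0.0.0 - 91.255.255.255) -> 131.203.111.202
  91.192.0.0/10 (91.192.0.0 - 91.255.255.255) -> 131.203.111.75
  91.224.0.0/11 (91.224.0.0 - 91.255.255.255) -> 131.203.111.30
More-specific entries that do NOT match:
  91.255.125.80/29 (91.255.125.80 - 91.255.125.87) does not contain 91.255.125.64
  91.255.80.0/20 (91.255.80.0 - 91.255.95.255) does not contain 91.255.125.64
  91.244.0.0/14 (91.244.0.0 - 91.247.255.255) does not contain 91.255.125.64
  91.112.0.0/12 (91.112.0.0 - 91.127.255.255) does not contain 91.255.125.64
Longest matching prefix is /11 -> next hop 131.203.111.30.

131.203.111.30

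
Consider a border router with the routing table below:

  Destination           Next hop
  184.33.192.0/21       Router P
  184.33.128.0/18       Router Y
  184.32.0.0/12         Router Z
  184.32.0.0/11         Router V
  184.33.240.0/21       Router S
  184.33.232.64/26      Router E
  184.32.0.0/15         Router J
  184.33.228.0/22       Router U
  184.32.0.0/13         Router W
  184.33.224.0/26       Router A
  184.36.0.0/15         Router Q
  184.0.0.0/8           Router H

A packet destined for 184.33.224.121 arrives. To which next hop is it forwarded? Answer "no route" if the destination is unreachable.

Router J

Routes whose prefix contains 184.33.224.121:
  184.0.0.0/8 (184.0.0.0 - 184.255.255.255) -> Router H
  184.32.0.0/11 (184.32.0.0 - 184.63.255.255) -> Router V
  184.32.0.0/12 (184.32.0.0 - 184.47.255.255) -> Router Z
  184.32.0.0/13 (184.32.0.0 - 184.39.255.255) -> Router W
  184.32.0.0/15 (184.32.0.0 - 184.33.255.255) -> Router J
More-specific entries that do NOT match:
  184.33.232.64/26 (184.33.232.64 - 184.33.232.127) does not contain 184.33.224.121
  184.33.224.0/26 (184.33.224.0 - 184.33.224.63) does not contain 184.33.224.121
  184.33.228.0/22 (184.33.228.0 - 184.33.231.255) does not contain 184.33.224.121
  184.33.192.0/21 (184.33.192.0 - 184.33.199.255) does not contain 184.33.224.121
  184.33.240.0/21 (184.33.240.0 - 184.33.247.255) does not contain 184.33.224.121
  184.33.128.0/18 (184.33.128.0 - 184.33.191.255) does not contain 184.33.224.121
Longest matching prefix is /15 -> next hop Router J.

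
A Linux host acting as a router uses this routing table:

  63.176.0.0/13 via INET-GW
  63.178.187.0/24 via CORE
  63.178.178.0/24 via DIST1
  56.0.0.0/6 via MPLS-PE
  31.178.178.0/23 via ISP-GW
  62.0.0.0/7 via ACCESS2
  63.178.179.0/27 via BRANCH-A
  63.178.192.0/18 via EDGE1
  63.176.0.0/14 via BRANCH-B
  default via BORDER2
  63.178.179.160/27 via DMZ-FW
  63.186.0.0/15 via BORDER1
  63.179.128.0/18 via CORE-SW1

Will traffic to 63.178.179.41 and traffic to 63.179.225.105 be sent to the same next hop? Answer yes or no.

yes

63.178.179.41: longest match 63.176.0.0/14 -> BRANCH-B
63.179.225.105: longest match 63.176.0.0/14 -> BRANCH-B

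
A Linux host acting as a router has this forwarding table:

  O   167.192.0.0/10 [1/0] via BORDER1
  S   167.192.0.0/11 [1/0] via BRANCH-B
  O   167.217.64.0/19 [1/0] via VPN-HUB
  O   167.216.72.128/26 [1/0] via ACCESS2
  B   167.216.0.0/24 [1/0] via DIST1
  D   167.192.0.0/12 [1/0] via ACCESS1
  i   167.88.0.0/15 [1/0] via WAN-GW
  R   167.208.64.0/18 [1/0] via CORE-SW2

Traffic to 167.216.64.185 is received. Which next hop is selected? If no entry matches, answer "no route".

BRANCH-B

Routes whose prefix contains 167.216.64.185:
  167.192.0.0/10 (167.192.0.0 - 167.255.255.255) -> BORDER1
  167.192.0.0/11 (167.192.0.0 - 167.223.255.255) -> BRANCH-B
More-specific entries that do NOT match:
  167.216.72.128/26 (167.216.72.128 - 167.216.72.191) does not contain 167.216.64.185
  167.216.0.0/24 (167.216.0.0 - 167.216.0.255) does not contain 167.216.64.185
  167.217.64.0/19 (167.217.64.0 - 167.217.95.255) does not contain 167.216.64.185
  167.208.64.0/18 (167.208.64.0 - 167.208.127.255) does not contain 167.216.64.185
  167.88.0.0/15 (167.88.0.0 - 167.89.255.255) does not contain 167.216.64.185
  167.192.0.0/12 (167.192.0.0 - 167.207.255.255) does not contain 167.216.64.185
Longest matching prefix is /11 -> next hop BRANCH-B.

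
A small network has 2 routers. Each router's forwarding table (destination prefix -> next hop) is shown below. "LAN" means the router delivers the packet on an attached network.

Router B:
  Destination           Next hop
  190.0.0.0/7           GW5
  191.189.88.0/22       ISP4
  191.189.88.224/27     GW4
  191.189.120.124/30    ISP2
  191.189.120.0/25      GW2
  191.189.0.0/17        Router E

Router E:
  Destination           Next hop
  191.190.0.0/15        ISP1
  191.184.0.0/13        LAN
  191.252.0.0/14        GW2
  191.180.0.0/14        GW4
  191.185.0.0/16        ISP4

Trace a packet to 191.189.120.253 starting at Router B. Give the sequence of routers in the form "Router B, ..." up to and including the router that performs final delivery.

Router B, Router E

At Router B: longest match for 191.189.120.253 is 191.189.0.0/17 -> Router E
At Router E: longest match for 191.189.120.253 is 191.184.0.0/13 -> LAN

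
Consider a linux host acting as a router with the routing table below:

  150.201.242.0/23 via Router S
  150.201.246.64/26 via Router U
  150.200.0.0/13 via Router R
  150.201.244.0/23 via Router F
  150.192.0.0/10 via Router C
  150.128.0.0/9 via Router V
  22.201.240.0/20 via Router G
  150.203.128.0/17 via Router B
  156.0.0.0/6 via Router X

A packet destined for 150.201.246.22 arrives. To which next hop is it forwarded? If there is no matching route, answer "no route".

Router R

Routes whose prefix contains 150.201.246.22:
  150.128.0.0/9 (150.128.0.0 - 150.255.255.255) -> Router V
  150.192.0.0/10 (150.192.0.0 - 150.255.255.255) -> Router C
  150.200.0.0/13 (150.200.0.0 - 150.207.255.255) -> Router R
More-specific entries that do NOT match:
  150.201.246.64/26 (150.201.246.64 - 150.201.246.127) does not contain 150.201.246.22
  150.201.242.0/23 (150.201.242.0 - 150.201.243.255) does not contain 150.201.246.22
  150.201.244.0/23 (150.201.244.0 - 150.201.245.255) does not contain 150.201.246.22
  22.201.240.0/20 (22.201.240.0 - 22.201.255.255) does not contain 150.201.246.22
  150.203.128.0/17 (150.203.128.0 - 150.203.255.255) does not contain 150.201.246.22
Longest matching prefix is /13 -> next hop Router R.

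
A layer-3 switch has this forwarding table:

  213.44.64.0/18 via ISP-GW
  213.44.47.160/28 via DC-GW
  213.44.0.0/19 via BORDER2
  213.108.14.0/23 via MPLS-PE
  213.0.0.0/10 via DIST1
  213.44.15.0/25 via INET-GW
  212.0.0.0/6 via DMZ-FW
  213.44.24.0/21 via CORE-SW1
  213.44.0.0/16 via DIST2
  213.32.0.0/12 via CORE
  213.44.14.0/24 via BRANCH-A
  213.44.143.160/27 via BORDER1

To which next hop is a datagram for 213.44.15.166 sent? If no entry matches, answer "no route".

BORDER2

Routes whose prefix contains 213.44.15.166:
  212.0.0.0/6 (212.0.0.0 - 215.255.255.255) -> DMZ-FW
  213.0.0.0/10 (213.0.0.0 - 213.63.255.255) -> DIST1
  213.32.0.0/12 (213.32.0.0 - 213.47.255.255) -> CORE
  213.44.0.0/16 (213.44.0.0 - 213.44.255.255) -> DIST2
  213.44.0.0/19 (213.44.0.0 - 213.44.31.255) -> BORDER2
More-specific entries that do NOT match:
  213.44.47.160/28 (213.44.47.160 - 213.44.47.175) does not contain 213.44.15.166
  213.44.143.160/27 (213.44.143.160 - 213.44.143.191) does not contain 213.44.15.166
  213.44.15.0/25 (213.44.15.0 - 213.44.15.127) does not contain 213.44.15.166
  213.44.14.0/24 (213.44.14.0 - 213.44.14.255) does not contain 213.44.15.166
  213.108.14.0/23 (213.108.14.0 - 213.108.15.255) does not contain 213.44.15.166
  213.44.24.0/21 (213.44.24.0 - 213.44.31.255) does not contain 213.44.15.166
Longest matching prefix is /19 -> next hop BORDER2.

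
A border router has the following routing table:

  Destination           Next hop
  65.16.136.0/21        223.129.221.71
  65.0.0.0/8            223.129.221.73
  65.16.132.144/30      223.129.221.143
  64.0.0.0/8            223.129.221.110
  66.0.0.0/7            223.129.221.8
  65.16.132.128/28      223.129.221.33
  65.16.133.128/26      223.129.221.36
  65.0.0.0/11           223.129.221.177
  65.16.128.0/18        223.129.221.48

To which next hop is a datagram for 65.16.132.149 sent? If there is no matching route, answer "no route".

Routes whose prefix contains 65.16.132.149:
  65.0.0.0/8 (65.0.0.0 - 65.255.255.255) -> 223.129.221.73
  65.0.0.0/11 (65.0.0.0 - 65.31.255.255) -> 223.129.221.177
  65.16.128.0/18 (65.16.128.0 - 65.16.191.255) -> 223.129.221.48
More-specific entries that do NOT match:
  65.16.132.144/30 (65.16.132.144 - 65.16.132.147) does not contain 65.16.132.149
  65.16.132.128/28 (65.16.132.128 - 65.16.132.143) does not contain 65.16.132.149
  65.16.133.128/26 (65.16.133.128 - 65.16.133.191) does not contain 65.16.132.149
  65.16.136.0/21 (65.16.136.0 - 65.16.143.255) does not contain 65.16.132.149
Longest matching prefix is /18 -> next hop 223.129.221.48.

223.129.221.48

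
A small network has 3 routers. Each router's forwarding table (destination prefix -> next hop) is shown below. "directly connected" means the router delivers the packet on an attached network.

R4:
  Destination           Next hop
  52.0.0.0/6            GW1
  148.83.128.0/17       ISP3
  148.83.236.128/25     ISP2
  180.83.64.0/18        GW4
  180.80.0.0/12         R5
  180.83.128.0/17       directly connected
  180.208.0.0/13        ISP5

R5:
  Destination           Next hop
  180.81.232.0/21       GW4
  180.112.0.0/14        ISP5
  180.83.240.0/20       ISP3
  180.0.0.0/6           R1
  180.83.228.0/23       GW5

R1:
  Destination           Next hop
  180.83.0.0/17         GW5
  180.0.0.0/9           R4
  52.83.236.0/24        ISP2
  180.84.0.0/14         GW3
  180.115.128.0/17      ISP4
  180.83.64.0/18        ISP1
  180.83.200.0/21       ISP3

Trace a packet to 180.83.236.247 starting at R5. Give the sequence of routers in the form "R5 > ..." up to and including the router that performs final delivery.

R5 > R1 > R4

At R5: longest match for 180.83.236.247 is 180.0.0.0/6 -> R1
At R1: longest match for 180.83.236.247 is 180.0.0.0/9 -> R4
At R4: longest match for 180.83.236.247 is 180.83.128.0/17 -> directly connected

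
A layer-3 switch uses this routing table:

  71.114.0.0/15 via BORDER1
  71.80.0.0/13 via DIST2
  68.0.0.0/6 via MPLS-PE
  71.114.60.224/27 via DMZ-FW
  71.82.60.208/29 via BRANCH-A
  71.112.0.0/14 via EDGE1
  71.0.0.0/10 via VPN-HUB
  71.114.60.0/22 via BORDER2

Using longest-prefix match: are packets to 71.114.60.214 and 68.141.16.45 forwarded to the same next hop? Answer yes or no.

71.114.60.214: longest match 71.114.60.0/22 -> BORDER2
68.141.16.45: longest match 68.0.0.0/6 -> MPLS-PE

no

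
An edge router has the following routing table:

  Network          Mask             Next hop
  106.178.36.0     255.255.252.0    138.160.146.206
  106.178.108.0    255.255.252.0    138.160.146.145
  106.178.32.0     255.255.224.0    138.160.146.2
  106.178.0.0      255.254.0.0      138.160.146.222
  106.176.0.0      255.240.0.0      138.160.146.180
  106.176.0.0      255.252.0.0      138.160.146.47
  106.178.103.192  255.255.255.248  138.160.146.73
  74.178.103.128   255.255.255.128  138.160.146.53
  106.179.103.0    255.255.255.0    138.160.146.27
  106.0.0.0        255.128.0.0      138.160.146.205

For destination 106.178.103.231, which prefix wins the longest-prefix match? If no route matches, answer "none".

106.178.0.0/15

Entries matching 106.178.103.231:
  106.176.0.0/12 (106.176.0.0 - 106.191.255.255)
  106.176.0.0/14 (106.176.0.0 - 106.179.255.255)
  106.178.0.0/15 (106.178.0.0 - 106.179.255.255)
Most specific is 106.178.0.0/15.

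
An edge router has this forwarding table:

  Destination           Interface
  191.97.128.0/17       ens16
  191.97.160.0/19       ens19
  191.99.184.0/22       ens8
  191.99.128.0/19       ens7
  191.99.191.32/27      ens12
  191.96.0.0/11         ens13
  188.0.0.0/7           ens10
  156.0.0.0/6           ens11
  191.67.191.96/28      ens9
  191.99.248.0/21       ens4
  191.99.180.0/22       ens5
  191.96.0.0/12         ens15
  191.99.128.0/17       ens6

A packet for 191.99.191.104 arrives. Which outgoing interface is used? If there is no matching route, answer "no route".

Routes whose prefix contains 191.99.191.104:
  191.96.0.0/11 (191.96.0.0 - 191.127.255.255) -> ens13
  191.96.0.0/12 (191.96.0.0 - 191.111.255.255) -> ens15
  191.99.128.0/17 (191.99.128.0 - 191.99.255.255) -> ens6
More-specific entries that do NOT match:
  191.67.191.96/28 (191.67.191.96 - 191.67.191.111) does not contain 191.99.191.104
  191.99.191.32/27 (191.99.191.32 - 191.99.191.63) does not contain 191.99.191.104
  191.99.184.0/22 (191.99.184.0 - 191.99.187.255) does not contain 191.99.191.104
  191.99.180.0/22 (191.99.180.0 - 191.99.183.255) does not contain 191.99.191.104
  191.99.248.0/21 (191.99.248.0 - 191.99.255.255) does not contain 191.99.191.104
  191.97.160.0/19 (191.97.160.0 - 191.97.191.255) does not contain 191.99.191.104
  191.99.128.0/19 (191.99.128.0 - 191.99.159.255) does not contain 191.99.191.104
Longest matching prefix is /17 -> interface ens6.

ens6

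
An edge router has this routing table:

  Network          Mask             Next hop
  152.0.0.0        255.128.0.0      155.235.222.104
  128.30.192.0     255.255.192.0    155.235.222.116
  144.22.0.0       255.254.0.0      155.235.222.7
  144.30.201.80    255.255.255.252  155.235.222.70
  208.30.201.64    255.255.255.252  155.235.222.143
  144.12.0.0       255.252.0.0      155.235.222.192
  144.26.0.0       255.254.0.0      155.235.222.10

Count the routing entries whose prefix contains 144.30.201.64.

0

No listed prefix contains 144.30.201.64.
Total matching entries: 0.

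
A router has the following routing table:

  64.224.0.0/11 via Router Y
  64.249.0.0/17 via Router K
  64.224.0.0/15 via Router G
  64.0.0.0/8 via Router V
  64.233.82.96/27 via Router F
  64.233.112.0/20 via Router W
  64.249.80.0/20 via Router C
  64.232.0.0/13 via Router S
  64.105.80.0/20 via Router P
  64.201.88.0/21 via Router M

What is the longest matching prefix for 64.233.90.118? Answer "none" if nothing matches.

64.232.0.0/13

Entries matching 64.233.90.118:
  64.0.0.0/8 (64.0.0.0 - 64.255.255.255)
  64.224.0.0/11 (64.224.0.0 - 64.255.255.255)
  64.232.0.0/13 (64.232.0.0 - 64.239.255.255)
Most specific is 64.232.0.0/13.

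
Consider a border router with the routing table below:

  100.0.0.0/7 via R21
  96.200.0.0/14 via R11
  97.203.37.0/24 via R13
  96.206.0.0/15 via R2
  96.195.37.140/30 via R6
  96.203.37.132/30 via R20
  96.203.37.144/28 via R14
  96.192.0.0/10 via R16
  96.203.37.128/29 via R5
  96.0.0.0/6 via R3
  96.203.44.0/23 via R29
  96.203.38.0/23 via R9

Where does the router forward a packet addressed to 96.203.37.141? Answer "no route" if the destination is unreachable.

R11

Routes whose prefix contains 96.203.37.141:
  96.0.0.0/6 (96.0.0.0 - 99.255.255.255) -> R3
  96.192.0.0/10 (96.192.0.0 - 96.255.255.255) -> R16
  96.200.0.0/14 (96.200.0.0 - 96.203.255.255) -> R11
More-specific entries that do NOT match:
  96.195.37.140/30 (96.195.37.140 - 96.195.37.143) does not contain 96.203.37.141
  96.203.37.132/30 (96.203.37.132 - 96.203.37.135) does not contain 96.203.37.141
  96.203.37.128/29 (96.203.37.128 - 96.203.37.135) does not contain 96.203.37.141
  96.203.37.144/28 (96.203.37.144 - 96.203.37.159) does not contain 96.203.37.141
  97.203.37.0/24 (97.203.37.0 - 97.203.37.255) does not contain 96.203.37.141
  96.203.44.0/23 (96.203.44.0 - 96.203.45.255) does not contain 96.203.37.141
  96.203.38.0/23 (96.203.38.0 - 96.203.39.255) does not contain 96.203.37.141
  96.206.0.0/15 (96.206.0.0 - 96.207.255.255) does not contain 96.203.37.141
Longest matching prefix is /14 -> next hop R11.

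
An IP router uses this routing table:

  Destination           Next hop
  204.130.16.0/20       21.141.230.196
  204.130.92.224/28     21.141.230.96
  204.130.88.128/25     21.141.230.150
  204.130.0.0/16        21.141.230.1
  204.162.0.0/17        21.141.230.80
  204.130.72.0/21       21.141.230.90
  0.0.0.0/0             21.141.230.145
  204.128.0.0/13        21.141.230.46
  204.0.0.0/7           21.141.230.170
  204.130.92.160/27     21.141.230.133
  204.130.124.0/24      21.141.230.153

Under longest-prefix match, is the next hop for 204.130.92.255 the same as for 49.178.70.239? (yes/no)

no

204.130.92.255: longest match 204.130.0.0/16 -> 21.141.230.1
49.178.70.239: longest match 0.0.0.0/0 -> 21.141.230.145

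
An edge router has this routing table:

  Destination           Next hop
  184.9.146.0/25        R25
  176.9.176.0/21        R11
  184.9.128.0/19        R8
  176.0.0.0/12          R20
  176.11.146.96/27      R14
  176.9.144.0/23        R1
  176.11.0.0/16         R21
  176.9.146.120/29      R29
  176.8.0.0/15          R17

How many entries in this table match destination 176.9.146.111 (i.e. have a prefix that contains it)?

2

Prefixes containing 176.9.146.111:
  176.0.0.0/12 (176.0.0.0 - 176.15.255.255)
  176.8.0.0/15 (176.8.0.0 - 176.9.255.255)
Total matching entries: 2.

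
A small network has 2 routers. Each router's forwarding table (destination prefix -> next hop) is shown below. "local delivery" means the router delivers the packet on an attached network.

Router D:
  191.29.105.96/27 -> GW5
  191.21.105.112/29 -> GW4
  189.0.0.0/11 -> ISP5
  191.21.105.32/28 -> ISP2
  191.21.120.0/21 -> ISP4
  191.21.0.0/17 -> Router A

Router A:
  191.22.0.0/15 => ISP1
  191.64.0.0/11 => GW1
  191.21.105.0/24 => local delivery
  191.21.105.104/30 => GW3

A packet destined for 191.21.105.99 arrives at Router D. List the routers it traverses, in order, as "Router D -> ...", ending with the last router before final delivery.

At Router D: longest match for 191.21.105.99 is 191.21.0.0/17 -> Router A
At Router A: longest match for 191.21.105.99 is 191.21.105.0/24 -> local delivery

Router D -> Router A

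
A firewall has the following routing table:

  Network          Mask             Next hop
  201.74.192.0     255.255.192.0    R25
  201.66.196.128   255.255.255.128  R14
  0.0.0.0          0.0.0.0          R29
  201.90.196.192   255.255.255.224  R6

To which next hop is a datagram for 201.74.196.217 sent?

R25

Routes whose prefix contains 201.74.196.217:
  0.0.0.0/0 (default, matches everything) -> R29
  201.74.192.0/18 (201.74.192.0 - 201.74.255.255) -> R25
More-specific entries that do NOT match:
  201.90.196.192/27 (201.90.196.192 - 201.90.196.223) does not contain 201.74.196.217
  201.66.196.128/25 (201.66.196.128 - 201.66.196.255) does not contain 201.74.196.217
Longest matching prefix is /18 -> next hop R25.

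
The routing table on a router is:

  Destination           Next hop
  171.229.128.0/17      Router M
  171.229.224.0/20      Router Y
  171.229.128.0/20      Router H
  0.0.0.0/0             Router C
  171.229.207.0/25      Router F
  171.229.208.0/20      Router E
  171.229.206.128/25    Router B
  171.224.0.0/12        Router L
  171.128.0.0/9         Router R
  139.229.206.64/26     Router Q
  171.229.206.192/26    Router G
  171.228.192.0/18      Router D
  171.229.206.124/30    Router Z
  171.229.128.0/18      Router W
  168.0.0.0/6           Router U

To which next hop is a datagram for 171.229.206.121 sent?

Routes whose prefix contains 171.229.206.121:
  0.0.0.0/0 (default, matches everything) -> Router C
  168.0.0.0/6 (168.0.0.0 - 171.255.255.255) -> Router U
  171.128.0.0/9 (171.128.0.0 - 171.255.255.255) -> Router R
  171.224.0.0/12 (171.224.0.0 - 171.239.255.255) -> Router L
  171.229.128.0/17 (171.229.128.0 - 171.229.255.255) -> Router M
More-specific entries that do NOT match:
  171.229.206.124/30 (171.229.206.124 - 171.229.206.127) does not contain 171.229.206.121
  139.229.206.64/26 (139.229.206.64 - 139.229.206.127) does not contain 171.229.206.121
  171.229.206.192/26 (171.229.206.192 - 171.229.206.255) does not contain 171.229.206.121
  171.229.207.0/25 (171.229.207.0 - 171.229.207.127) does not contain 171.229.206.121
  171.229.206.128/25 (171.229.206.128 - 171.229.206.255) does not contain 171.229.206.121
  171.229.224.0/20 (171.229.224.0 - 171.229.239.255) does not contain 171.229.206.121
  171.229.128.0/20 (171.229.128.0 - 171.229.143.255) does not contain 171.229.206.121
  171.229.208.0/20 (171.229.208.0 - 171.229.223.255) does not contain 171.229.206.121
  171.228.192.0/18 (171.228.192.0 - 171.228.255.255) does not contain 171.229.206.121
  171.229.128.0/18 (171.229.128.0 - 171.229.191.255) does not contain 171.229.206.121
Longest matching prefix is /17 -> next hop Router M.

Router M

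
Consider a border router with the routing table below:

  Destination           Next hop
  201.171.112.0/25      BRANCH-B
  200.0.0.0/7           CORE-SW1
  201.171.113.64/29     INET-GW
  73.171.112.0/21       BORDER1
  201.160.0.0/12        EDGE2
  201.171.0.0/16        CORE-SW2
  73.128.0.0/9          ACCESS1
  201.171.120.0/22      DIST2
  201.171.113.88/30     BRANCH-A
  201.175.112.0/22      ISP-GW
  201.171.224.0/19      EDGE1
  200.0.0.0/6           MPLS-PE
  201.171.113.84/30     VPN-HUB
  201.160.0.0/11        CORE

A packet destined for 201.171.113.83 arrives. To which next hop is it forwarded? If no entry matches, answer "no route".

CORE-SW2

Routes whose prefix contains 201.171.113.83:
  200.0.0.0/6 (200.0.0.0 - 203.255.255.255) -> MPLS-PE
  200.0.0.0/7 (200.0.0.0 - 201.255.255.255) -> CORE-SW1
  201.160.0.0/11 (201.160.0.0 - 201.191.255.255) -> CORE
  201.160.0.0/12 (201.160.0.0 - 201.175.255.255) -> EDGE2
  201.171.0.0/16 (201.171.0.0 - 201.171.255.255) -> CORE-SW2
More-specific entries that do NOT match:
  201.171.113.88/30 (201.171.113.88 - 201.171.113.91) does not contain 201.171.113.83
  201.171.113.84/30 (201.171.113.84 - 201.171.113.87) does not contain 201.171.113.83
  201.171.113.64/29 (201.171.113.64 - 201.171.113.71) does not contain 201.171.113.83
  201.171.112.0/25 (201.171.112.0 - 201.171.112.127) does not contain 201.171.113.83
  201.171.120.0/22 (201.171.120.0 - 201.171.123.255) does not contain 201.171.113.83
  201.175.112.0/22 (201.175.112.0 - 201.175.115.255) does not contain 201.171.113.83
  73.171.112.0/21 (73.171.112.0 - 73.171.119.255) does not contain 201.171.113.83
  201.171.224.0/19 (201.171.224.0 - 201.171.255.255) does not contain 201.171.113.83
Longest matching prefix is /16 -> next hop CORE-SW2.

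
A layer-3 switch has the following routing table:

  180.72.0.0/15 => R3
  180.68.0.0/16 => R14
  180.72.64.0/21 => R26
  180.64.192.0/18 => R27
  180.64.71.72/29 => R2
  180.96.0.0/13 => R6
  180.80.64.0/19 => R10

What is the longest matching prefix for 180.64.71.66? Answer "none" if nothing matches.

180.64.71.66 is outside every listed prefix and there is no default route.

none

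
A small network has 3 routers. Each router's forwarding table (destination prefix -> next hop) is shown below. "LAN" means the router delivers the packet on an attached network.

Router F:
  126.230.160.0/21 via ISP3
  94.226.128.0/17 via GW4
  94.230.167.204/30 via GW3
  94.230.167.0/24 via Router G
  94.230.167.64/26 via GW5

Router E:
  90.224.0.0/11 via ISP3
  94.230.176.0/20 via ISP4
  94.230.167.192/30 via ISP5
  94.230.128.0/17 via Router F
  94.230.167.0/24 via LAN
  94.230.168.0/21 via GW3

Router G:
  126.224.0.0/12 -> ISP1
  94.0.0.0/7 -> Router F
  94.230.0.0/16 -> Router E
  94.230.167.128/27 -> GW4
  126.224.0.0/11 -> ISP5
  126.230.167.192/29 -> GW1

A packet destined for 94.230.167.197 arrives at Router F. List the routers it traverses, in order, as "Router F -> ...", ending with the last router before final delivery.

At Router F: longest match for 94.230.167.197 is 94.230.167.0/24 -> Router G
At Router G: longest match for 94.230.167.197 is 94.230.0.0/16 -> Router E
At Router E: longest match for 94.230.167.197 is 94.230.167.0/24 -> LAN

Router F -> Router G -> Router E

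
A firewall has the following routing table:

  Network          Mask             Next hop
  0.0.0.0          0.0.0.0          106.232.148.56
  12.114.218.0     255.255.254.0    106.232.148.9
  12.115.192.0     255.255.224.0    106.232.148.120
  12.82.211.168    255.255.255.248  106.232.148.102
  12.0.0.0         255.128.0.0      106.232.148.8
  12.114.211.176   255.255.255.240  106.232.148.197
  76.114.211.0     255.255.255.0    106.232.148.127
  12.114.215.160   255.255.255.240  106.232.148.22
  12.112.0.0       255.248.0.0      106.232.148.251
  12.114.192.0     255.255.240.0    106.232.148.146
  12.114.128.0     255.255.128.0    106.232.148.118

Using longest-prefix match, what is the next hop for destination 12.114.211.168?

Routes whose prefix contains 12.114.211.168:
  0.0.0.0/0 (default, matches everything) -> 106.232.148.56
  12.0.0.0/9 (12.0.0.0 - 12.127.255.255) -> 106.232.148.8
  12.112.0.0/13 (12.112.0.0 - 12.119.255.255) -> 106.232.148.251
  12.114.128.0/17 (12.114.128.0 - 12.114.255.255) -> 106.232.148.118
More-specific entries that do NOT match:
  12.82.211.168/29 (12.82.211.168 - 12.82.211.175) does not contain 12.114.211.168
  12.114.211.176/28 (12.114.211.176 - 12.114.211.191) does not contain 12.114.211.168
  12.114.215.160/28 (12.114.215.160 - 12.114.215.175) does not contain 12.114.211.168
  76.114.211.0/24 (76.114.211.0 - 76.114.211.255) does not contain 12.114.211.168
  12.114.218.0/23 (12.114.218.0 - 12.114.219.255) does not contain 12.114.211.168
  12.114.192.0/20 (12.114.192.0 - 12.114.207.255) does not contain 12.114.211.168
  12.115.192.0/19 (12.115.192.0 - 12.115.223.255) does not contain 12.114.211.168
Longest matching prefix is /17 -> next hop 106.232.148.118.

106.232.148.118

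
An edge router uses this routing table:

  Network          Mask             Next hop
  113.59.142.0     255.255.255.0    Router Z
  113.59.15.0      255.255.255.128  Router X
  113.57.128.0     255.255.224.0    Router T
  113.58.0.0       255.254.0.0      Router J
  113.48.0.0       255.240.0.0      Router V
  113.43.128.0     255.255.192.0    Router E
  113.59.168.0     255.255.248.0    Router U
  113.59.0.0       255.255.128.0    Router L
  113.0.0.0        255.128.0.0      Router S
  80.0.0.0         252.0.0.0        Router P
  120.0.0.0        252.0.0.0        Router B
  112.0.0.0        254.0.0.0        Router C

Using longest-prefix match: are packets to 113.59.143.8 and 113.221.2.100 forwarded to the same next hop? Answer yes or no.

no

113.59.143.8: longest match 113.58.0.0/15 -> Router J
113.221.2.100: longest match 112.0.0.0/7 -> Router C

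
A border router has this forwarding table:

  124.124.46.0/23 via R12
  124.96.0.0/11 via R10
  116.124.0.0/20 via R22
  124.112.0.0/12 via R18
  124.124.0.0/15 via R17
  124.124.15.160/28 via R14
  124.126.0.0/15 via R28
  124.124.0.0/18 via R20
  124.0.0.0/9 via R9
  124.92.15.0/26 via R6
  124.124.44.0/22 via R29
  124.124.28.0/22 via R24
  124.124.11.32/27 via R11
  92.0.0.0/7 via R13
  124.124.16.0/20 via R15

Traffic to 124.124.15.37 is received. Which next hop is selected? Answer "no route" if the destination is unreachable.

R20

Routes whose prefix contains 124.124.15.37:
  124.0.0.0/9 (124.0.0.0 - 124.127.255.255) -> R9
  124.96.0.0/11 (124.96.0.0 - 124.127.255.255) -> R10
  124.112.0.0/12 (124.112.0.0 - 124.127.255.255) -> R18
  124.124.0.0/15 (124.124.0.0 - 124.125.255.255) -> R17
  124.124.0.0/18 (124.124.0.0 - 124.124.63.255) -> R20
More-specific entries that do NOT match:
  124.124.15.160/28 (124.124.15.160 - 124.124.15.175) does not contain 124.124.15.37
  124.124.11.32/27 (124.124.11.32 - 124.124.11.63) does not contain 124.124.15.37
  124.92.15.0/26 (124.92.15.0 - 124.92.15.63) does not contain 124.124.15.37
  124.124.46.0/23 (124.124.46.0 - 124.124.47.255) does not contain 124.124.15.37
  124.124.44.0/22 (124.124.44.0 - 124.124.47.255) does not contain 124.124.15.37
  124.124.28.0/22 (124.124.28.0 - 124.124.31.255) does not contain 124.124.15.37
  116.124.0.0/20 (116.124.0.0 - 116.124.15.255) does not contain 124.124.15.37
  124.124.16.0/20 (124.124.16.0 - 124.124.31.255) does not contain 124.124.15.37
Longest matching prefix is /18 -> next hop R20.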